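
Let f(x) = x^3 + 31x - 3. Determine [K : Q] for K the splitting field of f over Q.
[K : Q] = 6

By the rational root test, any rational root of the monic integer polynomial f(x) = x^3 + 31x - 3 must be an integer dividing the constant term -3, i.e. one of ±{1, 3}. Evaluating: f(1) = 29, f(-1) = -35, f(3) = 117, f(-3) = -123; none is 0, so f has no rational root and is therefore irreducible over Q (a cubic with no linear factor over a field is irreducible). For an irreducible cubic, the Galois group is A_3 or S_3 according as the discriminant disc(f) = -4a^3 - 27b^2 = -4·(31)^3 - 27·(-3)^2 = -119407 is or is not a square in Q. Here disc(f) = -119407 is not a perfect square in Q, so the Galois group of f over Q is not contained in A_3 and must be all of S_3. The splitting field has degree |S_3| = 6 over Q, so [K : Q] = 6.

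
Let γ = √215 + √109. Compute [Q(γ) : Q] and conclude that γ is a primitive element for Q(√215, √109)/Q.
[Q(γ) : Q] = 4 (equivalently, Q(γ) = Q(√215, √109))

Obviously Q(γ) ⊆ Q(√215, √109), and [Q(√215, √109):Q] = 4 (since 215, 109 are distinct squarefree integers > 1 with 23435 not a perfect square). To show equality we compute the minimal polynomial of γ. From γ = √215 + √109: γ^2 = 215 + 2√(23435) + 109 = 324 + 2√(23435), so γ^2 - 324 = 2√(23435); squaring, (γ^2 - 324)^2 = 4·23435, i.e. γ^4 - 648γ^2 + 104976 - 93740 = 0, i.e. γ^4 - 648γ^2 + 11236 = 0. So γ is a root of x^4 - 648x^2 + 11236. This polynomial is irreducible over Q: it has no rational root (each ±√215 ± √109 is irrational), and any factorization into two quadratics over Q would force √(23435) ∈ Q (pairing opposite roots) or √215, √109 ∈ Q (other pairings), all impossible. Hence [Q(γ):Q] = 4 = [Q(√215, √109):Q], so Q(γ) = Q(√215, √109).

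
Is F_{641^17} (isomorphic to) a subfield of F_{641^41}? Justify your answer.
No: F_{641^17} is not a subfield of F_{641^41}

F_{p^m} embeds in F_{p^n} iff m | n. Here 17 ∤ 41 (since 41 = 2·17 + 7 with remainder 7 ≠ 0), so F_{641^17} is not a subfield of F_{641^41}. Equivalently: if it were, the tower law would give 17 = [F_{641^17}:F_641] dividing [F_{641^41}:F_641] = 41, contradiction.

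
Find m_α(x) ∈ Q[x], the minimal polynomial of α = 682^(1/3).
m_α(x) = x^3 - 682

α satisfies α^3 = 682, so x^3 - 682 annihilates α. By the rational root test, a rational root p/q (in lowest terms) of x^3 - 682 would satisfy p^3 = 682 q^3, forcing q = 1 and p^3 = 682; but 682 is not a perfect cube, contradiction. A monic cubic over Q with no rational root is irreducible (any nontrivial factorization would include a linear factor). Hence x^3 - 682 is the minimal polynomial of α, and in particular [Q(α):Q] = 3.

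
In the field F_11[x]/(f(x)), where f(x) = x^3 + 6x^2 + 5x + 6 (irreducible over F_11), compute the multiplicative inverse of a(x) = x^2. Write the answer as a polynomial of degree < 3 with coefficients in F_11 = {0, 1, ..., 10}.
a(x)^(-1) ≡ 9x^2 + 8x (mod f(x))

Since f is irreducible over F_11, F_11[x]/(f) is a field and a(x) ≠ 0 has an inverse. Apply the extended Euclidean algorithm to f(x) and a(x) in F_11[x]: f(x) = (x + 6)·a(x) + (5x + 6);  a(x) = (9x + 9)·(5x + 6) + (1). The last nonzero remainder is the constant 1 = gcd(f, a) in F_11. Back-substituting through the division chain expresses 1 = s(x)·a(x) + t(x)·f(x) with s(x) ≡ 9x^2 + 8x (mod f), so a(x)^(-1) ≡ s(x) = 9x^2 + 8x (mod f). Check: (x^2)·(9x^2 + 8x) = 9x^4 + 8x^3 ≡ 1 (mod x^3 + 6x^2 + 5x + 6).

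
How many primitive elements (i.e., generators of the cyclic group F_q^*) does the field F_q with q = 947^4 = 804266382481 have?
There are φ(804266382480) = 188026675200 primitive elements

F_q^* is cyclic of order q - 1 = 804266382480. A cyclic group of order m has exactly φ(m) generators. Here m = 804266382480 = 2^4 · 3 · 5 · 11 · 43 · 79 · 89681, so the number of primitive elements is φ(804266382480) = 188026675200.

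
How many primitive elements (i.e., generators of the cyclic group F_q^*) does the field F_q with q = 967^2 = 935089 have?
There are φ(935088) = 232320 primitive elements

F_q^* is cyclic of order q - 1 = 935088. A cyclic group of order m has exactly φ(m) generators. Here m = 935088 = 2^4 · 3 · 7 · 11^2 · 23, so the number of primitive elements is φ(935088) = 232320.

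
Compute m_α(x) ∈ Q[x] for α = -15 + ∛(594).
m_α(x) = x^3 + 45x^2 + 675x + 2781

Set β = α + 15 = ∛(594), so β^3 = 594. Then (α + 15)^3 - 594 = 0, i.e. α is a root of g(x) = (x + 15)^3 - 594 = x^3 + 45x^2 + 675x + 2781. Since g(x) = h(x + 15) where h(x) = x^3 - 594, and h is irreducible over Q (because 594 is not a perfect cube, so h has no rational root, and a monic cubic with no rational root is irreducible), g is also irreducible (irreducibility is preserved under the substitution x → x + 15). Hence m_α(x) = x^3 + 45x^2 + 675x + 2781.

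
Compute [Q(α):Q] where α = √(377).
[Q(α):Q] = 2

[Q(α):Q] equals the degree of the minimal polynomial of α. Here α^2 = 377 and x^2 - 377 is irreducible (d = 377 is squarefree, ≠ 1, hence not a square), so deg(m_α) = 2. Thus [Q(α):Q] = 2.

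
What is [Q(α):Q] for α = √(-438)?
[Q(α):Q] = 2

[Q(α):Q] equals the degree of the minimal polynomial of α. Here α^2 = -438 and x^2 + 438 is irreducible (d = -438 is squarefree, ≠ 1, hence not a square), so deg(m_α) = 2. Thus [Q(α):Q] = 2.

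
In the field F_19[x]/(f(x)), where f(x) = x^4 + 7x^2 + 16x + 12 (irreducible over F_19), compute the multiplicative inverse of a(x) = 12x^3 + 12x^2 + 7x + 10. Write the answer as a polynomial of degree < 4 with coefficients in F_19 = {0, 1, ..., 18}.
a(x)^(-1) ≡ 14x^3 + 18x^2 + 11x (mod f(x))

Since f is irreducible over F_19, F_19[x]/(f) is a field and a(x) ≠ 0 has an inverse. Apply the extended Euclidean algorithm to f(x) and a(x) in F_19[x]: f(x) = (8x + 11)·a(x) + (9x^2 + 11x + 16);  a(x) = (14x + 18)·(9x^2 + 11x + 16) + (3x + 7);  (9x^2 + 11x + 16) = (3x + 3)·(3x + 7) + (14). The last nonzero remainder is the constant 14 = gcd(f, a) in F_19. Back-substituting through the division chain expresses 14 = s(x)·a(x) + t(x)·f(x) with s(x) ≡ 6x^3 + 5x^2 + 2x (mod f), so (6x^3 + 5x^2 + 2x)·a(x) ≡ 14 (mod f). Multiplying by 14^(-1) ≡ 15 in F_19 gives a(x)^(-1) ≡ 15·(6x^3 + 5x^2 + 2x) ≡ 14x^3 + 18x^2 + 11x (mod f). Check: (12x^3 + 12x^2 + 7x + 10)·(14x^3 + 18x^2 + 11x) = 16x^6 + 4x^5 + 9x^4 + 18x^3 + 10x^2 + 15x ≡ 1 (mod x^4 + 7x^2 + 16x + 12).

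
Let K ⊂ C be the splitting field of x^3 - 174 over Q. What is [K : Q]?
[K : Q] = 6

The roots of x^3 - 174 are ∛174, ω∛174, ω^2∛174 where ω = e^(2πi/3) is a primitive cube root of unity, so K = Q(∛174, ω). Now [Q(∛174):Q] = 3 (since 174 is not a perfect cube, x^3 - 174 is irreducible) and [Q(ω):Q] = 2. Both 2 and 3 divide [K:Q], and [K:Q] ≤ 3·2 = 6, so [K:Q] = 6. (Equivalently: Q(∛174) ⊂ R but ω ∉ R, so [K : Q(∛174)] = 2.)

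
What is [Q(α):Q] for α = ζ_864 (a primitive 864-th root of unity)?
[Q(α):Q] = 288

The minimal polynomial of ζ_864 over Q is the 864-th cyclotomic polynomial Φ_864(x), which is irreducible over Q and has degree φ(864) = 288. Hence [Q(α):Q] = φ(864) = 288.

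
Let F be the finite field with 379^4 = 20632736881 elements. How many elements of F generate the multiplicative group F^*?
There are φ(20632736880) = 4467778560 primitive elements

F_q^* is cyclic of order q - 1 = 20632736880. A cyclic group of order m has exactly φ(m) generators. Here m = 20632736880 = 2^4 · 3^3 · 5 · 7 · 19 · 71821, so the number of primitive elements is φ(20632736880) = 4467778560.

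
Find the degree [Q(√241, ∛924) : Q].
[Q(√241, ∛924) : Q] = 6

Let L = Q(√241, ∛924). Since Q(√241) ⊂ L and [Q(√241):Q] = 2, the tower law gives 2 | [L:Q]. Likewise Q(∛924) ⊂ L with [Q(∛924):Q] = 3 (because 924 is not a perfect cube), so 3 | [L:Q]. As gcd(2,3) = 1, [L:Q] is divisible by 6. Conversely L is generated over Q by √241 and ∛924, so [L:Q] ≤ 2·3 = 6. Therefore [Q(√241, ∛924) : Q] = 6.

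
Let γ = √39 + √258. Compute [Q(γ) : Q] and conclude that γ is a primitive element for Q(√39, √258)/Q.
[Q(γ) : Q] = 4 (equivalently, Q(γ) = Q(√39, √258))

Obviously Q(γ) ⊆ Q(√39, √258), and [Q(√39, √258):Q] = 4 (since 39, 258 are distinct squarefree integers > 1 with 10062 not a perfect square). To show equality we compute the minimal polynomial of γ. From γ = √39 + √258: γ^2 = 39 + 2√(10062) + 258 = 297 + 2√(10062), so γ^2 - 297 = 2√(10062); squaring, (γ^2 - 297)^2 = 4·10062, i.e. γ^4 - 594γ^2 + 88209 - 40248 = 0, i.e. γ^4 - 594γ^2 + 47961 = 0. So γ is a root of x^4 - 594x^2 + 47961. This polynomial is irreducible over Q: it has no rational root (each ±√39 ± √258 is irrational), and any factorization into two quadratics over Q would force √(10062) ∈ Q (pairing opposite roots) or √39, √258 ∈ Q (other pairings), all impossible. Hence [Q(γ):Q] = 4 = [Q(√39, √258):Q], so Q(γ) = Q(√39, √258).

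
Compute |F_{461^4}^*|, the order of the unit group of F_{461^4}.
|F_{461^4}^*| = 45165175440

F_{461^4} has 461^4 = 45165175441 elements; its multiplicative group consists of all nonzero elements, so |F_{461^4}^*| = 45165175441 - 1 = 45165175440. (It is cyclic since any finite subgroup of the multiplicative group of a field is cyclic.)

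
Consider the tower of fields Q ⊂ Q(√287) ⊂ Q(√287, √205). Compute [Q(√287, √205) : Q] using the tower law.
[Q(√287, √205) : Q] = 4

[Q(√287):Q] = 2 (min poly x^2 - 287, irreducible since 287 is squarefree > 1). For the top step, suppose √205 ∈ Q(√287), say √205 = c + d√287 with c, d ∈ Q. Squaring: 205 = c^2 + 287d^2 + 2cd√287. Since √287 ∉ Q this forces 2cd = 0. If d = 0 then √205 = c ∈ Q, contradicting 205 squarefree > 1. If c = 0 then 205 = 287d^2, so 287·205 = (287d)^2 is a perfect square in Q — but 287·205 = 58835 is not a perfect square (since 287 and 205 are distinct squarefree integers). Contradiction. Hence √205 ∉ Q(√287), so x^2 - 205 stays irreducible over Q(√287) and [Q(√287, √205) : Q(√287)] = 2. By the tower law, [Q(√287, √205) : Q] = 2 · 2 = 4.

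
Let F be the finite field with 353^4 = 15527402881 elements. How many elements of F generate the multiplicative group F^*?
There are φ(15527402880) = 3477995520 primitive elements

F_q^* is cyclic of order q - 1 = 15527402880. A cyclic group of order m has exactly φ(m) generators. Here m = 15527402880 = 2^7 · 3 · 5 · 11 · 17 · 59 · 733, so the number of primitive elements is φ(15527402880) = 3477995520.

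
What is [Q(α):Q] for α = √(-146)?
[Q(α):Q] = 2

[Q(α):Q] equals the degree of the minimal polynomial of α. Here α^2 = -146 and x^2 + 146 is irreducible (d = -146 is squarefree, ≠ 1, hence not a square), so deg(m_α) = 2. Thus [Q(α):Q] = 2.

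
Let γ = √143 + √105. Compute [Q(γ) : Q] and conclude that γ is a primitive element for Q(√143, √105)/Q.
[Q(γ) : Q] = 4 (equivalently, Q(γ) = Q(√143, √105))

Obviously Q(γ) ⊆ Q(√143, √105), and [Q(√143, √105):Q] = 4 (since 143, 105 are distinct squarefree integers > 1 with 15015 not a perfect square). To show equality we compute the minimal polynomial of γ. From γ = √143 + √105: γ^2 = 143 + 2√(15015) + 105 = 248 + 2√(15015), so γ^2 - 248 = 2√(15015); squaring, (γ^2 - 248)^2 = 4·15015, i.e. γ^4 - 496γ^2 + 61504 - 60060 = 0, i.e. γ^4 - 496γ^2 + 1444 = 0. So γ is a root of x^4 - 496x^2 + 1444. This polynomial is irreducible over Q: it has no rational root (each ±√143 ± √105 is irrational), and any factorization into two quadratics over Q would force √(15015) ∈ Q (pairing opposite roots) or √143, √105 ∈ Q (other pairings), all impossible. Hence [Q(γ):Q] = 4 = [Q(√143, √105):Q], so Q(γ) = Q(√143, √105).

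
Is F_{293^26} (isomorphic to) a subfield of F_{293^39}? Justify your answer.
No: F_{293^26} is not a subfield of F_{293^39}

F_{p^m} embeds in F_{p^n} iff m | n. Here 26 ∤ 39 (since 39 = 1·26 + 13 with remainder 13 ≠ 0), so F_{293^26} is not a subfield of F_{293^39}. Equivalently: if it were, the tower law would give 26 = [F_{293^26}:F_293] dividing [F_{293^39}:F_293] = 39, contradiction.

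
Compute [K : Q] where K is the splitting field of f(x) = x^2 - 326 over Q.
[K : Q] = 2

f(x) = x^2 - 326 factors as (x - √326)(x + √326). The splitting field is K = Q(√326). Since 326 is squarefree and > 1, it is not a perfect square, so x^2 - 326 is irreducible over Q and [Q(√326) : Q] = 2. Hence [K : Q] = 2.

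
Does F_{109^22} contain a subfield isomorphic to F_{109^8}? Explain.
No: F_{109^8} is not a subfield of F_{109^22}

F_{p^m} embeds in F_{p^n} iff m | n. Here 8 ∤ 22 (since 22 = 2·8 + 6 with remainder 6 ≠ 0), so F_{109^8} is not a subfield of F_{109^22}. Equivalently: if it were, the tower law would give 8 = [F_{109^8}:F_109] dividing [F_{109^22}:F_109] = 22, contradiction.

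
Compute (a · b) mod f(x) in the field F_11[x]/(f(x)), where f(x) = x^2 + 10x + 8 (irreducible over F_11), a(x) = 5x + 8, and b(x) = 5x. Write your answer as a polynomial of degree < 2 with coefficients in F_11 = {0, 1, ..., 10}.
a · b ≡ 10x + 9 (mod f(x))

Multiply in F_11[x]: a(x)·b(x) = (5x + 8)·(5x) = 3x^2 + 7x. This has degree ≥ 2, so divide by f(x) over F_11: 3x^2 + 7x = (3)·(x^2 + 10x + 8) + (10x + 9). Hence a·b ≡ 10x + 9 (mod f). (F_11[x]/(f) is a field with 11^2 = 121 elements since f is irreducible of degree 2.)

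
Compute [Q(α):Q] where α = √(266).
[Q(α):Q] = 2

[Q(α):Q] equals the degree of the minimal polynomial of α. Here α^2 = 266 and x^2 - 266 is irreducible (d = 266 is squarefree, ≠ 1, hence not a square), so deg(m_α) = 2. Thus [Q(α):Q] = 2.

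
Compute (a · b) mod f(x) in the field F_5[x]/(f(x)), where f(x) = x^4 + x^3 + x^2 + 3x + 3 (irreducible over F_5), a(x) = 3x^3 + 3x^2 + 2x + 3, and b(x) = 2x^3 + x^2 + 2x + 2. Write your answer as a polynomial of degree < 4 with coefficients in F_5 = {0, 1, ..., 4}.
a · b ≡ 2x^2 + 4x + 4 (mod f(x))

Multiply in F_5[x]: a(x)·b(x) = (3x^3 + 3x^2 + 2x + 3)·(2x^3 + x^2 + 2x + 2) = x^6 + 4x^5 + 3x^4 + 3x^2 + 1. This has degree ≥ 4, so divide by f(x) over F_5: x^6 + 4x^5 + 3x^4 + 3x^2 + 1 = (x^2 + 3x + 4)·(x^4 + x^3 + x^2 + 3x + 3) + (2x^2 + 4x + 4). Hence a·b ≡ 2x^2 + 4x + 4 (mod f). (F_5[x]/(f) is a field with 5^4 = 625 elements since f is irreducible of degree 4.)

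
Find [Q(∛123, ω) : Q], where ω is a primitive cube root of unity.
[Q(∛123, ω) : Q] = 6

[Q(∛123):Q] = 3 (min poly x^3 - 123, irreducible since 123 is not a perfect cube). [Q(ω):Q] = 2 (min poly x^2 + x + 1). Since Q(∛123) ⊂ R and ω ∉ R, we have ω ∉ Q(∛123), so x^2 + x + 1 remains irreducible over Q(∛123) and [Q(∛123, ω) : Q(∛123)] = 2. By the tower law, [Q(∛123, ω) : Q] = 3 · 2 = 6. (In fact Q(∛123, ω) is the splitting field of x^3 - 123 over Q.)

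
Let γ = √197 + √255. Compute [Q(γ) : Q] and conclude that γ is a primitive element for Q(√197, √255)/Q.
[Q(γ) : Q] = 4 (equivalently, Q(γ) = Q(√197, √255))

Obviously Q(γ) ⊆ Q(√197, √255), and [Q(√197, √255):Q] = 4 (since 197, 255 are distinct squarefree integers > 1 with 50235 not a perfect square). To show equality we compute the minimal polynomial of γ. From γ = √197 + √255: γ^2 = 197 + 2√(50235) + 255 = 452 + 2√(50235), so γ^2 - 452 = 2√(50235); squaring, (γ^2 - 452)^2 = 4·50235, i.e. γ^4 - 904γ^2 + 204304 - 200940 = 0, i.e. γ^4 - 904γ^2 + 3364 = 0. So γ is a root of x^4 - 904x^2 + 3364. This polynomial is irreducible over Q: it has no rational root (each ±√197 ± √255 is irrational), and any factorization into two quadratics over Q would force √(50235) ∈ Q (pairing opposite roots) or √197, √255 ∈ Q (other pairings), all impossible. Hence [Q(γ):Q] = 4 = [Q(√197, √255):Q], so Q(γ) = Q(√197, √255).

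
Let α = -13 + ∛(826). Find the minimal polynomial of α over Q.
m_α(x) = x^3 + 39x^2 + 507x + 1371

Set β = α + 13 = ∛(826), so β^3 = 826. Then (α + 13)^3 - 826 = 0, i.e. α is a root of g(x) = (x + 13)^3 - 826 = x^3 + 39x^2 + 507x + 1371. Since g(x) = h(x + 13) where h(x) = x^3 - 826, and h is irreducible over Q (because 826 is not a perfect cube, so h has no rational root, and a monic cubic with no rational root is irreducible), g is also irreducible (irreducibility is preserved under the substitution x → x + 13). Hence m_α(x) = x^3 + 39x^2 + 507x + 1371.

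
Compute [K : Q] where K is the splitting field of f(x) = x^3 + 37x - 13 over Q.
[K : Q] = 6

By the rational root test, any rational root of the monic integer polynomial f(x) = x^3 + 37x - 13 must be an integer dividing the constant term -13, i.e. one of ±{1, 13}. Evaluating: f(1) = 25, f(-1) = -51, f(13) = 2665, f(-13) = -2691; none is 0, so f has no rational root and is therefore irreducible over Q (a cubic with no linear factor over a field is irreducible). For an irreducible cubic, the Galois group is A_3 or S_3 according as the discriminant disc(f) = -4a^3 - 27b^2 = -4·(37)^3 - 27·(-13)^2 = -207175 is or is not a square in Q. Here disc(f) = -207175 is not a perfect square in Q, so the Galois group of f over Q is not contained in A_3 and must be all of S_3. The splitting field has degree |S_3| = 6 over Q, so [K : Q] = 6.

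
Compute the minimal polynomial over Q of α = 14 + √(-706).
m_α(x) = x^2 - 28x + 902

From α - 14 = √(-706), squaring gives (α - 14)^2 = -706, i.e. α^2 - 28α + 196 = -706, so α^2 - 28α + 902 = 0. The discriminant of x^2 - 28x + 902 is (-28)^2 - 4·(902) = 784 - 3608 = -2824, and 4·(-706) is not a perfect square in Q since -706 is squarefree and ≠ 1. Hence x^2 - 28x + 902 is irreducible over Q and is the minimal polynomial of α.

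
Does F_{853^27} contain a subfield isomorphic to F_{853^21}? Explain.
No: F_{853^21} is not a subfield of F_{853^27}

F_{p^m} embeds in F_{p^n} iff m | n. Here 21 ∤ 27 (since 27 = 1·21 + 6 with remainder 6 ≠ 0), so F_{853^21} is not a subfield of F_{853^27}. Equivalently: if it were, the tower law would give 21 = [F_{853^21}:F_853] dividing [F_{853^27}:F_853] = 27, contradiction.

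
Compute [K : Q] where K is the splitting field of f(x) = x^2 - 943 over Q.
[K : Q] = 2

f(x) = x^2 - 943 factors as (x - √943)(x + √943). The splitting field is K = Q(√943). Since 943 is squarefree and > 1, it is not a perfect square, so x^2 - 943 is irreducible over Q and [Q(√943) : Q] = 2. Hence [K : Q] = 2.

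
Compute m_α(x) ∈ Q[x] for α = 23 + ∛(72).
m_α(x) = x^3 - 69x^2 + 1587x - 12239

Set β = α - 23 = ∛(72), so β^3 = 72. Then (α - 23)^3 - 72 = 0, i.e. α is a root of g(x) = (x - 23)^3 - 72 = x^3 - 69x^2 + 1587x - 12239. Since g(x) = h(x - 23) where h(x) = x^3 - 72, and h is irreducible over Q (because 72 is not a perfect cube, so h has no rational root, and a monic cubic with no rational root is irreducible), g is also irreducible (irreducibility is preserved under the substitution x → x - 23). Hence m_α(x) = x^3 - 69x^2 + 1587x - 12239.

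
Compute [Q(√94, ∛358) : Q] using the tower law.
[Q(√94, ∛358) : Q] = 6

Let L = Q(√94, ∛358). Since Q(√94) ⊂ L and [Q(√94):Q] = 2, the tower law gives 2 | [L:Q]. Likewise Q(∛358) ⊂ L with [Q(∛358):Q] = 3 (because 358 is not a perfect cube), so 3 | [L:Q]. As gcd(2,3) = 1, [L:Q] is divisible by 6. Conversely L is generated over Q by √94 and ∛358, so [L:Q] ≤ 2·3 = 6. Therefore [Q(√94, ∛358) : Q] = 6.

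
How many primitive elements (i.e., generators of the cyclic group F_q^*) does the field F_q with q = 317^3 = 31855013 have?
There are φ(31855012) = 13478400 primitive elements

F_q^* is cyclic of order q - 1 = 31855012. A cyclic group of order m has exactly φ(m) generators. Here m = 31855012 = 2^2 · 7 · 79 · 14401, so the number of primitive elements is φ(31855012) = 13478400.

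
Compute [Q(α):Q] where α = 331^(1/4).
[Q(α):Q] = 4

α is a root of x^4 - 331. By Eisenstein's criterion at the prime p = 331 (which divides the constant term 331 but p^2 = 109561 does not, since 331 is squarefree), x^4 - 331 is irreducible over Q. Hence [Q(α):Q] = 4.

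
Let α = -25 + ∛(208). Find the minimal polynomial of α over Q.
m_α(x) = x^3 + 75x^2 + 1875x + 15417

Set β = α + 25 = ∛(208), so β^3 = 208. Then (α + 25)^3 - 208 = 0, i.e. α is a root of g(x) = (x + 25)^3 - 208 = x^3 + 75x^2 + 1875x + 15417. Since g(x) = h(x + 25) where h(x) = x^3 - 208, and h is irreducible over Q (because 208 is not a perfect cube, so h has no rational root, and a monic cubic with no rational root is irreducible), g is also irreducible (irreducibility is preserved under the substitution x → x + 25). Hence m_α(x) = x^3 + 75x^2 + 1875x + 15417.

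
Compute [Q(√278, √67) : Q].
[Q(√278, √67) : Q] = 4

[Q(√278):Q] = 2 (min poly x^2 - 278, irreducible since 278 is squarefree > 1). For the top step, suppose √67 ∈ Q(√278), say √67 = c + d√278 with c, d ∈ Q. Squaring: 67 = c^2 + 278d^2 + 2cd√278. Since √278 ∉ Q this forces 2cd = 0. If d = 0 then √67 = c ∈ Q, contradicting 67 squarefree > 1. If c = 0 then 67 = 278d^2, so 278·67 = (278d)^2 is a perfect square in Q — but 278·67 = 18626 is not a perfect square (since 278 and 67 are distinct squarefree integers). Contradiction. Hence √67 ∉ Q(√278), so x^2 - 67 stays irreducible over Q(√278) and [Q(√278, √67) : Q(√278)] = 2. By the tower law, [Q(√278, √67) : Q] = 2 · 2 = 4.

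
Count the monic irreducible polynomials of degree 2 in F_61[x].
There are 1830 monic irreducible polynomials of degree 2 over F_61

Each element of F_{61^2} that lies in no proper subfield is a root of exactly one monic irreducible of degree 2 over F_61, and each such polynomial has 2 distinct roots in F_{61^2}. By Möbius inversion the count is N_61(2) = (1/2) Σ_{d|2} μ(2/d) · 61^d = (1/2)(μ(2)·61^1 + μ(1)·61^2) = 3660/2 = 1830.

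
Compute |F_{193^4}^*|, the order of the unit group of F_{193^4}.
|F_{193^4}^*| = 1387488000

F_{193^4} has 193^4 = 1387488001 elements; its multiplicative group consists of all nonzero elements, so |F_{193^4}^*| = 1387488001 - 1 = 1387488000. (It is cyclic since any finite subgroup of the multiplicative group of a field is cyclic.)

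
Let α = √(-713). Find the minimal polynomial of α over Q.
m_α(x) = x^2 + 713

α satisfies α^2 + 713 = 0, so x^2 + 713 annihilates α. Since d = -713 is squarefree and ≠ 1, it is not a perfect square in Q, so x^2 + 713 has no rational root and is therefore irreducible over Q (a degree-2 polynomial over a field is irreducible iff it has no root). Hence m_α(x) = x^2 + 713.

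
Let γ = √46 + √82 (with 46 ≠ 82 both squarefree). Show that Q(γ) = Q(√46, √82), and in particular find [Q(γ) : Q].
[Q(γ) : Q] = 4 (equivalently, Q(γ) = Q(√46, √82))

Obviously Q(γ) ⊆ Q(√46, √82), and [Q(√46, √82):Q] = 4 (since 46, 82 are distinct squarefree integers > 1 with 3772 not a perfect square). To show equality we compute the minimal polynomial of γ. From γ = √46 + √82: γ^2 = 46 + 2√(3772) + 82 = 128 + 2√(3772), so γ^2 - 128 = 2√(3772); squaring, (γ^2 - 128)^2 = 4·3772, i.e. γ^4 - 256γ^2 + 16384 - 15088 = 0, i.e. γ^4 - 256γ^2 + 1296 = 0. So γ is a root of x^4 - 256x^2 + 1296. This polynomial is irreducible over Q: it has no rational root (each ±√46 ± √82 is irrational), and any factorization into two quadratics over Q would force √(3772) ∈ Q (pairing opposite roots) or √46, √82 ∈ Q (other pairings), all impossible. Hence [Q(γ):Q] = 4 = [Q(√46, √82):Q], so Q(γ) = Q(√46, √82).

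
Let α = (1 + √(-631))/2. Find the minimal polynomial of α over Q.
m_α(x) = x^2 - x + 158

From 2α - 1 = √(-631), squaring gives (2α - 1)^2 = -631, i.e. 4α^2 - 4α + 1 = -631, so α^2 - α + (1 + 631)/4 = 0. Since -631 ≡ 1 (mod 4), (1 + 631)/4 = 158 ∈ Z. The polynomial x^2 - x + 158 has discriminant 1 - 4·(158) = -631, which is not a perfect square in Q (d = -631 is squarefree and ≠ 1), so x^2 - x + 158 is irreducible over Q. It is the minimal polynomial of α.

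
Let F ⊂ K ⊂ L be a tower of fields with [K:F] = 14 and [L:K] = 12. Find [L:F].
[L:F] = 168

The tower law says that for any tower of field extensions F ⊂ K ⊂ L with finite degrees, [L:F] = [L:K] · [K:F]. Here this gives [L:F] = 12 · 14 = 168.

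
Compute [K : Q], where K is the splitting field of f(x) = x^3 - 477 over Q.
[K : Q] = 6

The roots of x^3 - 477 are ∛477, ω∛477, ω^2∛477 where ω = e^(2πi/3) is a primitive cube root of unity, so K = Q(∛477, ω). Now [Q(∛477):Q] = 3 (since 477 is not a perfect cube, x^3 - 477 is irreducible) and [Q(ω):Q] = 2. Both 2 and 3 divide [K:Q], and [K:Q] ≤ 3·2 = 6, so [K:Q] = 6. (Equivalently: Q(∛477) ⊂ R but ω ∉ R, so [K : Q(∛477)] = 2.)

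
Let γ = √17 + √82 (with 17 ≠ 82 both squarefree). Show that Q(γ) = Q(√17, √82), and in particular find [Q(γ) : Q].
[Q(γ) : Q] = 4 (equivalently, Q(γ) = Q(√17, √82))

Obviously Q(γ) ⊆ Q(√17, √82), and [Q(√17, √82):Q] = 4 (since 17, 82 are distinct squarefree integers > 1 with 1394 not a perfect square). To show equality we compute the minimal polynomial of γ. From γ = √17 + √82: γ^2 = 17 + 2√(1394) + 82 = 99 + 2√(1394), so γ^2 - 99 = 2√(1394); squaring, (γ^2 - 99)^2 = 4·1394, i.e. γ^4 - 198γ^2 + 9801 - 5576 = 0, i.e. γ^4 - 198γ^2 + 4225 = 0. So γ is a root of x^4 - 198x^2 + 4225. This polynomial is irreducible over Q: it has no rational root (each ±√17 ± √82 is irrational), and any factorization into two quadratics over Q would force √(1394) ∈ Q (pairing opposite roots) or √17, √82 ∈ Q (other pairings), all impossible. Hence [Q(γ):Q] = 4 = [Q(√17, √82):Q], so Q(γ) = Q(√17, √82).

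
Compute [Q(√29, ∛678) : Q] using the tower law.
[Q(√29, ∛678) : Q] = 6

Let L = Q(√29, ∛678). Since Q(√29) ⊂ L and [Q(√29):Q] = 2, the tower law gives 2 | [L:Q]. Likewise Q(∛678) ⊂ L with [Q(∛678):Q] = 3 (because 678 is not a perfect cube), so 3 | [L:Q]. As gcd(2,3) = 1, [L:Q] is divisible by 6. Conversely L is generated over Q by √29 and ∛678, so [L:Q] ≤ 2·3 = 6. Therefore [Q(√29, ∛678) : Q] = 6.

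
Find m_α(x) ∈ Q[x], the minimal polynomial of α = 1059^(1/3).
m_α(x) = x^3 - 1059

α satisfies α^3 = 1059, so x^3 - 1059 annihilates α. By the rational root test, a rational root p/q (in lowest terms) of x^3 - 1059 would satisfy p^3 = 1059 q^3, forcing q = 1 and p^3 = 1059; but 1059 is not a perfect cube, contradiction. A monic cubic over Q with no rational root is irreducible (any nontrivial factorization would include a linear factor). Hence x^3 - 1059 is the minimal polynomial of α, and in particular [Q(α):Q] = 3.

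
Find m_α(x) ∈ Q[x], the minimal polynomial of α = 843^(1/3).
m_α(x) = x^3 - 843

α satisfies α^3 = 843, so x^3 - 843 annihilates α. By the rational root test, a rational root p/q (in lowest terms) of x^3 - 843 would satisfy p^3 = 843 q^3, forcing q = 1 and p^3 = 843; but 843 is not a perfect cube, contradiction. A monic cubic over Q with no rational root is irreducible (any nontrivial factorization would include a linear factor). Hence x^3 - 843 is the minimal polynomial of α, and in particular [Q(α):Q] = 3.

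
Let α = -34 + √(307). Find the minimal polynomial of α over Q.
m_α(x) = x^2 + 68x + 849

From α + 34 = √(307), squaring gives (α + 34)^2 = 307, i.e. α^2 + 68α + 1156 = 307, so α^2 + 68α + 849 = 0. The discriminant of x^2 + 68x + 849 is (68)^2 - 4·(849) = 4624 - 3396 = 1228, and 4·(307) is not a perfect square in Q since 307 is squarefree and ≠ 1. Hence x^2 + 68x + 849 is irreducible over Q and is the minimal polynomial of α.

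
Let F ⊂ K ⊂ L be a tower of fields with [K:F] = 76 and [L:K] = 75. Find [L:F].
[L:F] = 5700

The tower law says that for any tower of field extensions F ⊂ K ⊂ L with finite degrees, [L:F] = [L:K] · [K:F]. Here this gives [L:F] = 75 · 76 = 5700.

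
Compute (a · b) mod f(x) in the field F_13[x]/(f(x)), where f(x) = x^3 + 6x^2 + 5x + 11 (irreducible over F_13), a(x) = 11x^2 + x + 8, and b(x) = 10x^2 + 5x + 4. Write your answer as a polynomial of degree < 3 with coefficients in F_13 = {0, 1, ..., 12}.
a · b ≡ 3x^2 + 2x + 12 (mod f(x))

Multiply in F_13[x]: a(x)·b(x) = (11x^2 + x + 8)·(10x^2 + 5x + 4) = 6x^4 + 12x^2 + 5x + 6. This has degree ≥ 3, so divide by f(x) over F_13: 6x^4 + 12x^2 + 5x + 6 = (6x + 3)·(x^3 + 6x^2 + 5x + 11) + (3x^2 + 2x + 12). Hence a·b ≡ 3x^2 + 2x + 12 (mod f). (F_13[x]/(f) is a field with 13^3 = 2197 elements since f is irreducible of degree 3.)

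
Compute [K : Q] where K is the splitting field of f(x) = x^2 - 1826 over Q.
[K : Q] = 2

f(x) = x^2 - 1826 factors as (x - √1826)(x + √1826). The splitting field is K = Q(√1826). Since 1826 is squarefree and > 1, it is not a perfect square, so x^2 - 1826 is irreducible over Q and [Q(√1826) : Q] = 2. Hence [K : Q] = 2.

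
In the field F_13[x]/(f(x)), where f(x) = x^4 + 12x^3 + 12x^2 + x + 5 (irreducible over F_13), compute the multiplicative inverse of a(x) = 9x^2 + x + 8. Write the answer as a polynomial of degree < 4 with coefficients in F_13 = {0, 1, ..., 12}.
a(x)^(-1) ≡ 3x^3 + x^2 + 5 (mod f(x))

Since f is irreducible over F_13, F_13[x]/(f) is a field and a(x) ≠ 0 has an inverse. Apply the extended Euclidean algorithm to f(x) and a(x) in F_13[x]: f(x) = (3x^2 + x)·a(x) + (6x + 5);  a(x) = (8x)·(6x + 5) + (8). The last nonzero remainder is the constant 8 = gcd(f, a) in F_13. Back-substituting through the division chain expresses 8 = s(x)·a(x) + t(x)·f(x) with s(x) ≡ 11x^3 + 8x^2 + 1 (mod f), so (11x^3 + 8x^2 + 1)·a(x) ≡ 8 (mod f). Multiplying by 8^(-1) ≡ 5 in F_13 gives a(x)^(-1) ≡ 5·(11x^3 + 8x^2 + 1) ≡ 3x^3 + x^2 + 5 (mod f). Check: (9x^2 + x + 8)·(3x^3 + x^2 + 5) = x^5 + 12x^4 + 12x^3 + x^2 + 5x + 1 ≡ 1 (mod x^4 + 12x^3 + 12x^2 + x + 5).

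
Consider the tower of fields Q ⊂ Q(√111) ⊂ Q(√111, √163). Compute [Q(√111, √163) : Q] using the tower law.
[Q(√111, √163) : Q] = 4

[Q(√111):Q] = 2 (min poly x^2 - 111, irreducible since 111 is squarefree > 1). For the top step, suppose √163 ∈ Q(√111), say √163 = c + d√111 with c, d ∈ Q. Squaring: 163 = c^2 + 111d^2 + 2cd√111. Since √111 ∉ Q this forces 2cd = 0. If d = 0 then √163 = c ∈ Q, contradicting 163 squarefree > 1. If c = 0 then 163 = 111d^2, so 111·163 = (111d)^2 is a perfect square in Q — but 111·163 = 18093 is not a perfect square (since 111 and 163 are distinct squarefree integers). Contradiction. Hence √163 ∉ Q(√111), so x^2 - 163 stays irreducible over Q(√111) and [Q(√111, √163) : Q(√111)] = 2. By the tower law, [Q(√111, √163) : Q] = 2 · 2 = 4.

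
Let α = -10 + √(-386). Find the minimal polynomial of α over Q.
m_α(x) = x^2 + 20x + 486

From α + 10 = √(-386), squaring gives (α + 10)^2 = -386, i.e. α^2 + 20α + 100 = -386, so α^2 + 20α + 486 = 0. The discriminant of x^2 + 20x + 486 is (20)^2 - 4·(486) = 400 - 1944 = -1544, and 4·(-386) is not a perfect square in Q since -386 is squarefree and ≠ 1. Hence x^2 + 20x + 486 is irreducible over Q and is the minimal polynomial of α.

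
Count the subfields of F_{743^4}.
F_{743^4} has 3 subfields

The subfields of F_{p^n} are exactly the fields F_{p^d} for d | n (each is the fixed field of the unique index-d subgroup of Gal(F_{p^n}/F_p) ≅ Z/nZ). The divisors of n = 4 are {1, 2, 4}, giving 3 subfields: F_{743^1}, F_{743^2}, F_{743^4}.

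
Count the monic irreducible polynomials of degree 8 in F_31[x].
There are 106611264240 monic irreducible polynomials of degree 8 over F_31

Each element of F_{31^8} that lies in no proper subfield is a root of exactly one monic irreducible of degree 8 over F_31, and each such polynomial has 8 distinct roots in F_{31^8}. By Möbius inversion the count is N_31(8) = (1/8) Σ_{d|8} μ(8/d) · 31^d = (1/8)(μ(8)·31^1 + μ(4)·31^2 + μ(2)·31^4 + μ(1)·31^8) = 852890113920/8 = 106611264240.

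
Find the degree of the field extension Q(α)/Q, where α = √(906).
[Q(α):Q] = 2

[Q(α):Q] equals the degree of the minimal polynomial of α. Here α^2 = 906 and x^2 - 906 is irreducible (d = 906 is squarefree, ≠ 1, hence not a square), so deg(m_α) = 2. Thus [Q(α):Q] = 2.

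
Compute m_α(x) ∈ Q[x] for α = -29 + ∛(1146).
m_α(x) = x^3 + 87x^2 + 2523x + 23243

Set β = α + 29 = ∛(1146), so β^3 = 1146. Then (α + 29)^3 - 1146 = 0, i.e. α is a root of g(x) = (x + 29)^3 - 1146 = x^3 + 87x^2 + 2523x + 23243. Since g(x) = h(x + 29) where h(x) = x^3 - 1146, and h is irreducible over Q (because 1146 is not a perfect cube, so h has no rational root, and a monic cubic with no rational root is irreducible), g is also irreducible (irreducibility is preserved under the substitution x → x + 29). Hence m_α(x) = x^3 + 87x^2 + 2523x + 23243.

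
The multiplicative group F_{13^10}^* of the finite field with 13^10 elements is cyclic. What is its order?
|F_{13^10}^*| = 137858491848

F_{13^10} has 13^10 = 137858491849 elements; its multiplicative group consists of all nonzero elements, so |F_{13^10}^*| = 137858491849 - 1 = 137858491848. (It is cyclic since any finite subgroup of the multiplicative group of a field is cyclic.)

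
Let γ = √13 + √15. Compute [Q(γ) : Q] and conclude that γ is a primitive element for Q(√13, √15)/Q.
[Q(γ) : Q] = 4 (equivalently, Q(γ) = Q(√13, √15))

Obviously Q(γ) ⊆ Q(√13, √15), and [Q(√13, √15):Q] = 4 (since 13, 15 are distinct squarefree integers > 1 with 195 not a perfect square). To show equality we compute the minimal polynomial of γ. From γ = √13 + √15: γ^2 = 13 + 2√(195) + 15 = 28 + 2√(195), so γ^2 - 28 = 2√(195); squaring, (γ^2 - 28)^2 = 4·195, i.e. γ^4 - 56γ^2 + 784 - 780 = 0, i.e. γ^4 - 56γ^2 + 4 = 0. So γ is a root of x^4 - 56x^2 + 4. This polynomial is irreducible over Q: it has no rational root (each ±√13 ± √15 is irrational), and any factorization into two quadratics over Q would force √(195) ∈ Q (pairing opposite roots) or √13, √15 ∈ Q (other pairings), all impossible. Hence [Q(γ):Q] = 4 = [Q(√13, √15):Q], so Q(γ) = Q(√13, √15).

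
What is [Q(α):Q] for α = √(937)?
[Q(α):Q] = 2

[Q(α):Q] equals the degree of the minimal polynomial of α. Here α^2 = 937 and x^2 - 937 is irreducible (d = 937 is squarefree, ≠ 1, hence not a square), so deg(m_α) = 2. Thus [Q(α):Q] = 2.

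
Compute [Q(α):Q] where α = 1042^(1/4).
[Q(α):Q] = 4

α is a root of x^4 - 1042. By Eisenstein's criterion at the prime p = 2 (which divides the constant term 1042 but p^2 = 4 does not, since 1042 is squarefree), x^4 - 1042 is irreducible over Q. Hence [Q(α):Q] = 4.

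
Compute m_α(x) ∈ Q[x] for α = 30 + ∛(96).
m_α(x) = x^3 - 90x^2 + 2700x - 27096

Set β = α - 30 = ∛(96), so β^3 = 96. Then (α - 30)^3 - 96 = 0, i.e. α is a root of g(x) = (x - 30)^3 - 96 = x^3 - 90x^2 + 2700x - 27096. Since g(x) = h(x - 30) where h(x) = x^3 - 96, and h is irreducible over Q (because 96 is not a perfect cube, so h has no rational root, and a monic cubic with no rational root is irreducible), g is also irreducible (irreducibility is preserved under the substitution x → x - 30). Hence m_α(x) = x^3 - 90x^2 + 2700x - 27096.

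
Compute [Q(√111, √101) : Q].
[Q(√111, √101) : Q] = 4

[Q(√111):Q] = 2 (min poly x^2 - 111, irreducible since 111 is squarefree > 1). For the top step, suppose √101 ∈ Q(√111), say √101 = c + d√111 with c, d ∈ Q. Squaring: 101 = c^2 + 111d^2 + 2cd√111. Since √111 ∉ Q this forces 2cd = 0. If d = 0 then √101 = c ∈ Q, contradicting 101 squarefree > 1. If c = 0 then 101 = 111d^2, so 111·101 = (111d)^2 is a perfect square in Q — but 111·101 = 11211 is not a perfect square (since 111 and 101 are distinct squarefree integers). Contradiction. Hence √101 ∉ Q(√111), so x^2 - 101 stays irreducible over Q(√111) and [Q(√111, √101) : Q(√111)] = 2. By the tower law, [Q(√111, √101) : Q] = 2 · 2 = 4.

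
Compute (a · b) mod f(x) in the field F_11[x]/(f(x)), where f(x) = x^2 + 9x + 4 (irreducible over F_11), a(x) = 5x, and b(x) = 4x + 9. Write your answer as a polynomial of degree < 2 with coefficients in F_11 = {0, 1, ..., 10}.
a · b ≡ 8x + 8 (mod f(x))

Multiply in F_11[x]: a(x)·b(x) = (5x)·(4x + 9) = 9x^2 + x. This has degree ≥ 2, so divide by f(x) over F_11: 9x^2 + x = (9)·(x^2 + 9x + 4) + (8x + 8). Hence a·b ≡ 8x + 8 (mod f). (F_11[x]/(f) is a field with 11^2 = 121 elements since f is irreducible of degree 2.)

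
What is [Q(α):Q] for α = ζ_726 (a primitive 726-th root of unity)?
[Q(α):Q] = 220

The minimal polynomial of ζ_726 over Q is the 726-th cyclotomic polynomial Φ_726(x), which is irreducible over Q and has degree φ(726) = 220. Hence [Q(α):Q] = φ(726) = 220.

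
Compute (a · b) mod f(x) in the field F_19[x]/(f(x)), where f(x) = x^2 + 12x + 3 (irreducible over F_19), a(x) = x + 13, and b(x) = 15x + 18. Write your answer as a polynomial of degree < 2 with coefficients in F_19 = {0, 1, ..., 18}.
a · b ≡ 14x + 18 (mod f(x))

Multiply in F_19[x]: a(x)·b(x) = (x + 13)·(15x + 18) = 15x^2 + 4x + 6. This has degree ≥ 2, so divide by f(x) over F_19: 15x^2 + 4x + 6 = (15)·(x^2 + 12x + 3) + (14x + 18). Hence a·b ≡ 14x + 18 (mod f). (F_19[x]/(f) is a field with 19^2 = 361 elements since f is irreducible of degree 2.)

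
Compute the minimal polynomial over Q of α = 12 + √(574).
m_α(x) = x^2 - 24x - 430

From α - 12 = √(574), squaring gives (α - 12)^2 = 574, i.e. α^2 - 24α + 144 = 574, so α^2 - 24α - 430 = 0. The discriminant of x^2 - 24x - 430 is (-24)^2 - 4·(-430) = 576 + 1720 = 2296, and 4·(574) is not a perfect square in Q since 574 is squarefree and ≠ 1. Hence x^2 - 24x - 430 is irreducible over Q and is the minimal polynomial of α.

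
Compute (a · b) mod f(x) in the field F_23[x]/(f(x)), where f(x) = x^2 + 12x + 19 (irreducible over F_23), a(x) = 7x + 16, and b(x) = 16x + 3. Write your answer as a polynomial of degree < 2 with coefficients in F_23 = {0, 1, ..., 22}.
a · b ≡ 14x + 13 (mod f(x))

Multiply in F_23[x]: a(x)·b(x) = (7x + 16)·(16x + 3) = 20x^2 + x + 2. This has degree ≥ 2, so divide by f(x) over F_23: 20x^2 + x + 2 = (20)·(x^2 + 12x + 19) + (14x + 13). Hence a·b ≡ 14x + 13 (mod f). (F_23[x]/(f) is a field with 23^2 = 529 elements since f is irreducible of degree 2.)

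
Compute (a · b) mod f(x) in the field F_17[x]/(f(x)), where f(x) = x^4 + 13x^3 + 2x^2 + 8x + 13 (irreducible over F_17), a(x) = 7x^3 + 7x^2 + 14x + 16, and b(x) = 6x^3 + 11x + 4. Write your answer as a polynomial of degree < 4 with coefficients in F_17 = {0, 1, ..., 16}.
a · b ≡ 2x^3 + 15x^2 + 9x + 9 (mod f(x))

Multiply in F_17[x]: a(x)·b(x) = (7x^3 + 7x^2 + 14x + 16)·(6x^3 + 11x + 4) = 8x^6 + 8x^5 + 8x^4 + 14x^3 + 12x^2 + 11x + 13. This has degree ≥ 4, so divide by f(x) over F_17: 8x^6 + 8x^5 + 8x^4 + 14x^3 + 12x^2 + 11x + 13 = (8x^2 + 6x + 16)·(x^4 + 13x^3 + 2x^2 + 8x + 13) + (2x^3 + 15x^2 + 9x + 9). Hence a·b ≡ 2x^3 + 15x^2 + 9x + 9 (mod f). (F_17[x]/(f) is a field with 17^4 = 83521 elements since f is irreducible of degree 4.)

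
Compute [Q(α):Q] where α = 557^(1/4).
[Q(α):Q] = 4

α is a root of x^4 - 557. By Eisenstein's criterion at the prime p = 557 (which divides the constant term 557 but p^2 = 310249 does not, since 557 is squarefree), x^4 - 557 is irreducible over Q. Hence [Q(α):Q] = 4.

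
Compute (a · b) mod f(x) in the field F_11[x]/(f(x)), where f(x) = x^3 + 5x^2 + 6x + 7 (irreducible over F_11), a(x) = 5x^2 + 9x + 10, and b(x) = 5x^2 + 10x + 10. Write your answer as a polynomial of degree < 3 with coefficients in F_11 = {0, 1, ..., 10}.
a · b ≡ 3x^2 + 8x + 2 (mod f(x))

Multiply in F_11[x]: a(x)·b(x) = (5x^2 + 9x + 10)·(5x^2 + 10x + 10) = 3x^4 + 7x^3 + 3x^2 + 3x + 1. This has degree ≥ 3, so divide by f(x) over F_11: 3x^4 + 7x^3 + 3x^2 + 3x + 1 = (3x + 3)·(x^3 + 5x^2 + 6x + 7) + (3x^2 + 8x + 2). Hence a·b ≡ 3x^2 + 8x + 2 (mod f). (F_11[x]/(f) is a field with 11^3 = 1331 elements since f is irreducible of degree 3.)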